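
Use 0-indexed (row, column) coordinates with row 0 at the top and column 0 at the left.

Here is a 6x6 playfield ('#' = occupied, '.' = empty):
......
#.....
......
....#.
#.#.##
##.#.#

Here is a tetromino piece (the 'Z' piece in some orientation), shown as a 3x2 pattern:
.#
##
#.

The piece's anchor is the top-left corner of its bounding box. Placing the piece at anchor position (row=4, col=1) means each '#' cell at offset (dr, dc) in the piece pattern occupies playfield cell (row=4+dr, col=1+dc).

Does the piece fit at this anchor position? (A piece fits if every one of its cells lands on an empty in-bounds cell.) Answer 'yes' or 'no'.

Answer: no

Derivation:
Check each piece cell at anchor (4, 1):
  offset (0,1) -> (4,2): occupied ('#') -> FAIL
  offset (1,0) -> (5,1): occupied ('#') -> FAIL
  offset (1,1) -> (5,2): empty -> OK
  offset (2,0) -> (6,1): out of bounds -> FAIL
All cells valid: no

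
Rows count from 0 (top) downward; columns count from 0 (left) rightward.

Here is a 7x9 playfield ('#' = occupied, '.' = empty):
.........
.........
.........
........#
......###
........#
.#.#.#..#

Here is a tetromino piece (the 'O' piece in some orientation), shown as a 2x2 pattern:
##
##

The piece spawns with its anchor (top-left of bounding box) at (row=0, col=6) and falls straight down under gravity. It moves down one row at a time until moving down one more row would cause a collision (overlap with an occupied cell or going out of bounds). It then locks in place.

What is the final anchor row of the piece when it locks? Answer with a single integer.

Spawn at (row=0, col=6). Try each row:
  row 0: fits
  row 1: fits
  row 2: fits
  row 3: blocked -> lock at row 2

Answer: 2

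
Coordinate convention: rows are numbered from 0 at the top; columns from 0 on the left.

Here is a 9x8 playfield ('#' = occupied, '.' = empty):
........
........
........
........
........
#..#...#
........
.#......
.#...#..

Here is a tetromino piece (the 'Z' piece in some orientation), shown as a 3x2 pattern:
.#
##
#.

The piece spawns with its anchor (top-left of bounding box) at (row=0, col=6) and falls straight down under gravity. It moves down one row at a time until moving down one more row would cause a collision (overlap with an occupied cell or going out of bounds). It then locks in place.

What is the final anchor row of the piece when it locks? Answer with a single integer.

Answer: 3

Derivation:
Spawn at (row=0, col=6). Try each row:
  row 0: fits
  row 1: fits
  row 2: fits
  row 3: fits
  row 4: blocked -> lock at row 3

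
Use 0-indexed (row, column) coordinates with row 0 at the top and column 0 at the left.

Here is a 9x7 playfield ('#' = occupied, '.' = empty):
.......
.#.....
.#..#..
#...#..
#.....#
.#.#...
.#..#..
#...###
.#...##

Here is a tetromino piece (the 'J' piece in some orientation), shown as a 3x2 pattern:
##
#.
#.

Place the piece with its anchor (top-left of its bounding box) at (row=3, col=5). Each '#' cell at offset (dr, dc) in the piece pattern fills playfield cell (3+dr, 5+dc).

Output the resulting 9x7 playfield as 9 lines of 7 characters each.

Fill (3+0,5+0) = (3,5)
Fill (3+0,5+1) = (3,6)
Fill (3+1,5+0) = (4,5)
Fill (3+2,5+0) = (5,5)

Answer: .......
.#.....
.#..#..
#...###
#....##
.#.#.#.
.#..#..
#...###
.#...##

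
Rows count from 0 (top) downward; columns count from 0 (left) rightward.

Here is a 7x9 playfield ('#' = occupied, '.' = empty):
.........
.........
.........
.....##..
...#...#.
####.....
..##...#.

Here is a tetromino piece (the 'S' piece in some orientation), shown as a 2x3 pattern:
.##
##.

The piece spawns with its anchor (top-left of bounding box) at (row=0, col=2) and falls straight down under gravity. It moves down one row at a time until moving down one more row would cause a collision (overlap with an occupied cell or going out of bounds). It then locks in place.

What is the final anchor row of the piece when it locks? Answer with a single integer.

Spawn at (row=0, col=2). Try each row:
  row 0: fits
  row 1: fits
  row 2: fits
  row 3: blocked -> lock at row 2

Answer: 2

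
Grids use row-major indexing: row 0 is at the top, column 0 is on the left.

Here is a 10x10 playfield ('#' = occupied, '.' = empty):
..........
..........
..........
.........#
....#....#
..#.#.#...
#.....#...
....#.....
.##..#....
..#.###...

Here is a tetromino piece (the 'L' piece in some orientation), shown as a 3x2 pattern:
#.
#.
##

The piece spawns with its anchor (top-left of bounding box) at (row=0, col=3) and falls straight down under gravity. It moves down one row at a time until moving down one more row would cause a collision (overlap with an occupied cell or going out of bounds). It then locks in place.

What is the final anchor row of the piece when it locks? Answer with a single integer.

Answer: 1

Derivation:
Spawn at (row=0, col=3). Try each row:
  row 0: fits
  row 1: fits
  row 2: blocked -> lock at row 1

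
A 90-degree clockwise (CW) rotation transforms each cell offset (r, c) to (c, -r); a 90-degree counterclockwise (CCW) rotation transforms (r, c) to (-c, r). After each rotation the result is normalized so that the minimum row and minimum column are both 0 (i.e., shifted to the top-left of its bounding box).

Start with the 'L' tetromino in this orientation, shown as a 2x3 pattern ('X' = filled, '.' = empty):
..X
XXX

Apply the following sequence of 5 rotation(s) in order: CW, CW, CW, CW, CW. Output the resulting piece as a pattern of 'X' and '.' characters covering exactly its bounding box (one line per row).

Answer: X.
X.
XX

Derivation:
Start:
..X
XXX
After rotation 1 (CW):
X.
X.
XX
After rotation 2 (CW):
XXX
X..
After rotation 3 (CW):
XX
.X
.X
After rotation 4 (CW):
..X
XXX
After rotation 5 (CW):
X.
X.
XX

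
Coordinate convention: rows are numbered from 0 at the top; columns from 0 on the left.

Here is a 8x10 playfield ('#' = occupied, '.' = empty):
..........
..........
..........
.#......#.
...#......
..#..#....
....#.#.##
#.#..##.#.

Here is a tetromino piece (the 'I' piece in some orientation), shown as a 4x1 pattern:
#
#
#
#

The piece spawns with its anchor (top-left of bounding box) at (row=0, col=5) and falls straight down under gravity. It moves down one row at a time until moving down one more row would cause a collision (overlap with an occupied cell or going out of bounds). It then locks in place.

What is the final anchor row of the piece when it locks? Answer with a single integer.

Spawn at (row=0, col=5). Try each row:
  row 0: fits
  row 1: fits
  row 2: blocked -> lock at row 1

Answer: 1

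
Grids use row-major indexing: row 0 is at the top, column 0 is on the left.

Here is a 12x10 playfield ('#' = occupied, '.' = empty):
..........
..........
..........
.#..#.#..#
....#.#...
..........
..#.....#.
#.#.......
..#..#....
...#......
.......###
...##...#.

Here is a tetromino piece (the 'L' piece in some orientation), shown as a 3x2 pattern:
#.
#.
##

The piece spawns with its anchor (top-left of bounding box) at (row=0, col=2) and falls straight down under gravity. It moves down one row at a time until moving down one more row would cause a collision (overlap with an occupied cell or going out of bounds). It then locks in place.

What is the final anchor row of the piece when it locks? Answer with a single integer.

Answer: 3

Derivation:
Spawn at (row=0, col=2). Try each row:
  row 0: fits
  row 1: fits
  row 2: fits
  row 3: fits
  row 4: blocked -> lock at row 3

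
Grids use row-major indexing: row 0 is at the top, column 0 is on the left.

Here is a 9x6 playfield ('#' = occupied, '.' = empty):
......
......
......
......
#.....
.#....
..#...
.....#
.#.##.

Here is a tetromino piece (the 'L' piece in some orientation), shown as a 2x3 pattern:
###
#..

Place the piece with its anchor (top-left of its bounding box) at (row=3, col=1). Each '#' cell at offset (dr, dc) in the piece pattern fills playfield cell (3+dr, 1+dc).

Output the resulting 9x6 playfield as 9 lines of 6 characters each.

Answer: ......
......
......
.###..
##....
.#....
..#...
.....#
.#.##.

Derivation:
Fill (3+0,1+0) = (3,1)
Fill (3+0,1+1) = (3,2)
Fill (3+0,1+2) = (3,3)
Fill (3+1,1+0) = (4,1)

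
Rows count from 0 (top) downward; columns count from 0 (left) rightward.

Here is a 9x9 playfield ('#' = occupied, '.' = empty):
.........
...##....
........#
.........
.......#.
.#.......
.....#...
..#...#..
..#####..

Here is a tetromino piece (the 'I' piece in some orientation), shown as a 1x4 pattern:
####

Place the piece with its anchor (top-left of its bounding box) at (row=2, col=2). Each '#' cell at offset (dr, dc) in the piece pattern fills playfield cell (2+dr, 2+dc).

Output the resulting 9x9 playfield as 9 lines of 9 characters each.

Answer: .........
...##....
..####..#
.........
.......#.
.#.......
.....#...
..#...#..
..#####..

Derivation:
Fill (2+0,2+0) = (2,2)
Fill (2+0,2+1) = (2,3)
Fill (2+0,2+2) = (2,4)
Fill (2+0,2+3) = (2,5)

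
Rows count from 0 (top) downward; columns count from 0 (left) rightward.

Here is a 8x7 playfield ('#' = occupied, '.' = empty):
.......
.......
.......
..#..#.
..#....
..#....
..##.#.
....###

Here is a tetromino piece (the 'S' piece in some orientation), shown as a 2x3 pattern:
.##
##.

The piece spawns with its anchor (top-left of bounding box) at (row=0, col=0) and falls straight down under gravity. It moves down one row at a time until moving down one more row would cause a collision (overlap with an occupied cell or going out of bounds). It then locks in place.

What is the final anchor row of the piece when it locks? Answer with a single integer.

Spawn at (row=0, col=0). Try each row:
  row 0: fits
  row 1: fits
  row 2: fits
  row 3: blocked -> lock at row 2

Answer: 2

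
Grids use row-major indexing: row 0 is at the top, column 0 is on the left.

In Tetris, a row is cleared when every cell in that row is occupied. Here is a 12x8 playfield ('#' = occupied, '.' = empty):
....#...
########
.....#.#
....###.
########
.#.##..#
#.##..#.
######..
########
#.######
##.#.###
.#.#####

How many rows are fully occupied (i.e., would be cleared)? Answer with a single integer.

Answer: 3

Derivation:
Check each row:
  row 0: 7 empty cells -> not full
  row 1: 0 empty cells -> FULL (clear)
  row 2: 6 empty cells -> not full
  row 3: 5 empty cells -> not full
  row 4: 0 empty cells -> FULL (clear)
  row 5: 4 empty cells -> not full
  row 6: 4 empty cells -> not full
  row 7: 2 empty cells -> not full
  row 8: 0 empty cells -> FULL (clear)
  row 9: 1 empty cell -> not full
  row 10: 2 empty cells -> not full
  row 11: 2 empty cells -> not full
Total rows cleared: 3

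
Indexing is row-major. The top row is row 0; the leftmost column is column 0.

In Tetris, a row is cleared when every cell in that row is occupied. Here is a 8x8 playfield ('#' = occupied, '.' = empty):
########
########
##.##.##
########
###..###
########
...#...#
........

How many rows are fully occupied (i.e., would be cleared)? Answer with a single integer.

Check each row:
  row 0: 0 empty cells -> FULL (clear)
  row 1: 0 empty cells -> FULL (clear)
  row 2: 2 empty cells -> not full
  row 3: 0 empty cells -> FULL (clear)
  row 4: 2 empty cells -> not full
  row 5: 0 empty cells -> FULL (clear)
  row 6: 6 empty cells -> not full
  row 7: 8 empty cells -> not full
Total rows cleared: 4

Answer: 4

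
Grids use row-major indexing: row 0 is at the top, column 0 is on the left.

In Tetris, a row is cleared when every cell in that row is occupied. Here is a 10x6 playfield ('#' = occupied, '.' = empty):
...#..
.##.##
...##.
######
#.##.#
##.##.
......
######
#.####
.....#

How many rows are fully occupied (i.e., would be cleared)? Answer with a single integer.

Answer: 2

Derivation:
Check each row:
  row 0: 5 empty cells -> not full
  row 1: 2 empty cells -> not full
  row 2: 4 empty cells -> not full
  row 3: 0 empty cells -> FULL (clear)
  row 4: 2 empty cells -> not full
  row 5: 2 empty cells -> not full
  row 6: 6 empty cells -> not full
  row 7: 0 empty cells -> FULL (clear)
  row 8: 1 empty cell -> not full
  row 9: 5 empty cells -> not full
Total rows cleared: 2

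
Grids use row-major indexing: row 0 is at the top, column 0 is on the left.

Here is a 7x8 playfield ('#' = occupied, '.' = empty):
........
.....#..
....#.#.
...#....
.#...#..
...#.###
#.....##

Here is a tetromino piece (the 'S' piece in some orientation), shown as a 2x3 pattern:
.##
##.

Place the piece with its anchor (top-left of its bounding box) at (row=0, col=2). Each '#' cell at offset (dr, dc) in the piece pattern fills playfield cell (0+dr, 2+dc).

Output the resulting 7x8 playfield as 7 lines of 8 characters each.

Answer: ...##...
..##.#..
....#.#.
...#....
.#...#..
...#.###
#.....##

Derivation:
Fill (0+0,2+1) = (0,3)
Fill (0+0,2+2) = (0,4)
Fill (0+1,2+0) = (1,2)
Fill (0+1,2+1) = (1,3)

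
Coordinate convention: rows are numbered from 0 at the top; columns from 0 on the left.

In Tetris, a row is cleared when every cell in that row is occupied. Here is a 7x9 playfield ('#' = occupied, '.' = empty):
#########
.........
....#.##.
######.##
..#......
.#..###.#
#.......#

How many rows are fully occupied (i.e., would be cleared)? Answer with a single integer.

Check each row:
  row 0: 0 empty cells -> FULL (clear)
  row 1: 9 empty cells -> not full
  row 2: 6 empty cells -> not full
  row 3: 1 empty cell -> not full
  row 4: 8 empty cells -> not full
  row 5: 4 empty cells -> not full
  row 6: 7 empty cells -> not full
Total rows cleared: 1

Answer: 1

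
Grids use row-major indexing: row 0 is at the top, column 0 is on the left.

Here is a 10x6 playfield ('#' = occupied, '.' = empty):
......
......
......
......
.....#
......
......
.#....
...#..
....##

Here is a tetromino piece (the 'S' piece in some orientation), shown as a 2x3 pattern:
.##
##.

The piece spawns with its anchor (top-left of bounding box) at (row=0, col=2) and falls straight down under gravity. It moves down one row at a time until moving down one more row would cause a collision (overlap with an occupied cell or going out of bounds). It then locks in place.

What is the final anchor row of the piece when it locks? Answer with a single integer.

Answer: 6

Derivation:
Spawn at (row=0, col=2). Try each row:
  row 0: fits
  row 1: fits
  row 2: fits
  row 3: fits
  row 4: fits
  row 5: fits
  row 6: fits
  row 7: blocked -> lock at row 6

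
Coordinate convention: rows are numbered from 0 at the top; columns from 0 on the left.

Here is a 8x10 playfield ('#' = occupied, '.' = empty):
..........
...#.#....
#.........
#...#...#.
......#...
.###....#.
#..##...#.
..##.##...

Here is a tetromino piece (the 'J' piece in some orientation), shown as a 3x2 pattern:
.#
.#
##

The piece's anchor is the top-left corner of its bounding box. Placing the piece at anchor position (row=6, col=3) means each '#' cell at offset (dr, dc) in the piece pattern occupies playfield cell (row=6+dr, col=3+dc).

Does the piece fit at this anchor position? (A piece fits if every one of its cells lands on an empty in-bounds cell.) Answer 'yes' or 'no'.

Check each piece cell at anchor (6, 3):
  offset (0,1) -> (6,4): occupied ('#') -> FAIL
  offset (1,1) -> (7,4): empty -> OK
  offset (2,0) -> (8,3): out of bounds -> FAIL
  offset (2,1) -> (8,4): out of bounds -> FAIL
All cells valid: no

Answer: no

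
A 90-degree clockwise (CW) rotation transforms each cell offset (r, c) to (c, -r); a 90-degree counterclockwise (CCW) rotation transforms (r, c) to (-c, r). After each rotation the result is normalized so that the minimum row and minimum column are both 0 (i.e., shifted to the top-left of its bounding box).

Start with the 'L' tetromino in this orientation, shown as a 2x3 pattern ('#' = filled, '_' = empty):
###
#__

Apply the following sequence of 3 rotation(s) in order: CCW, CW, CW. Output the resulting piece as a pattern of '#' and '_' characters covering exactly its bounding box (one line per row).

Start:
###
#__
After rotation 1 (CCW):
#_
#_
##
After rotation 2 (CW):
###
#__
After rotation 3 (CW):
##
_#
_#

Answer: ##
_#
_#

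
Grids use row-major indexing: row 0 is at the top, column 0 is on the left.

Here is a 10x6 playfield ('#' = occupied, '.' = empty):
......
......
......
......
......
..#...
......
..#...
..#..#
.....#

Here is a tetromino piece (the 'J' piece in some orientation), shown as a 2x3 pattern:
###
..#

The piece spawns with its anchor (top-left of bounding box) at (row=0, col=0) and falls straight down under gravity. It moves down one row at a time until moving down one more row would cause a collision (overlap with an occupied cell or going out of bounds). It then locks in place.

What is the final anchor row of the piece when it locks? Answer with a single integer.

Spawn at (row=0, col=0). Try each row:
  row 0: fits
  row 1: fits
  row 2: fits
  row 3: fits
  row 4: blocked -> lock at row 3

Answer: 3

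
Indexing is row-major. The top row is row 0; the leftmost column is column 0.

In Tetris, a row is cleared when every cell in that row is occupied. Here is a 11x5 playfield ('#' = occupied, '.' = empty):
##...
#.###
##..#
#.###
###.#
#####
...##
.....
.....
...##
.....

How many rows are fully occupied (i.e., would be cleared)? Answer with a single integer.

Answer: 1

Derivation:
Check each row:
  row 0: 3 empty cells -> not full
  row 1: 1 empty cell -> not full
  row 2: 2 empty cells -> not full
  row 3: 1 empty cell -> not full
  row 4: 1 empty cell -> not full
  row 5: 0 empty cells -> FULL (clear)
  row 6: 3 empty cells -> not full
  row 7: 5 empty cells -> not full
  row 8: 5 empty cells -> not full
  row 9: 3 empty cells -> not full
  row 10: 5 empty cells -> not full
Total rows cleared: 1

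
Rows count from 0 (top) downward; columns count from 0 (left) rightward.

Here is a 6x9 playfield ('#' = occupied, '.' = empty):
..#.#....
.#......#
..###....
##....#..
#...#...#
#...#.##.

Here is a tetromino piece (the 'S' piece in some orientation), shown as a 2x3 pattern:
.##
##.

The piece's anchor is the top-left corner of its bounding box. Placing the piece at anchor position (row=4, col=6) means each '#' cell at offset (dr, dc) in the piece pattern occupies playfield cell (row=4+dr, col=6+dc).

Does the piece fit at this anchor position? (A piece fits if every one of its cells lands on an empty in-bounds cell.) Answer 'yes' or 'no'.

Answer: no

Derivation:
Check each piece cell at anchor (4, 6):
  offset (0,1) -> (4,7): empty -> OK
  offset (0,2) -> (4,8): occupied ('#') -> FAIL
  offset (1,0) -> (5,6): occupied ('#') -> FAIL
  offset (1,1) -> (5,7): occupied ('#') -> FAIL
All cells valid: no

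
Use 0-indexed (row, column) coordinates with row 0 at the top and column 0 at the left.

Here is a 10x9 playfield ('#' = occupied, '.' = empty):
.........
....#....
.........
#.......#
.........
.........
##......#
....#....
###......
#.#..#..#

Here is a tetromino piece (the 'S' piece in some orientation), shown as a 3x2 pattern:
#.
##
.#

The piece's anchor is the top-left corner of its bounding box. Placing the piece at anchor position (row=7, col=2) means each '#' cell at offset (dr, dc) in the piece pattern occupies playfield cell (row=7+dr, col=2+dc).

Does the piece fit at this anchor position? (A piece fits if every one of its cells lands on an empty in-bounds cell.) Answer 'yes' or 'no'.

Check each piece cell at anchor (7, 2):
  offset (0,0) -> (7,2): empty -> OK
  offset (1,0) -> (8,2): occupied ('#') -> FAIL
  offset (1,1) -> (8,3): empty -> OK
  offset (2,1) -> (9,3): empty -> OK
All cells valid: no

Answer: no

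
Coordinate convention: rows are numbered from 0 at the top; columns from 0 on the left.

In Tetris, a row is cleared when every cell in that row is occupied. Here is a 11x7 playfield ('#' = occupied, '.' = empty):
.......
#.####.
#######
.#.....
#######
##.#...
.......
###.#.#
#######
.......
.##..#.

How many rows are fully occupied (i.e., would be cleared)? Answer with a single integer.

Check each row:
  row 0: 7 empty cells -> not full
  row 1: 2 empty cells -> not full
  row 2: 0 empty cells -> FULL (clear)
  row 3: 6 empty cells -> not full
  row 4: 0 empty cells -> FULL (clear)
  row 5: 4 empty cells -> not full
  row 6: 7 empty cells -> not full
  row 7: 2 empty cells -> not full
  row 8: 0 empty cells -> FULL (clear)
  row 9: 7 empty cells -> not full
  row 10: 4 empty cells -> not full
Total rows cleared: 3

Answer: 3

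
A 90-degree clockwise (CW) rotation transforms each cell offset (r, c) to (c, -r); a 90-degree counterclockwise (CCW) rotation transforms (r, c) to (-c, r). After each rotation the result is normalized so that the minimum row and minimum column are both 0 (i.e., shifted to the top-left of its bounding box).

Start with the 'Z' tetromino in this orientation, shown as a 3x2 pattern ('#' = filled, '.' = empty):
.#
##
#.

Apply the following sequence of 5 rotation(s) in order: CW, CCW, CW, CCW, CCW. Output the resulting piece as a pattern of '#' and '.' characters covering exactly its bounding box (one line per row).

Start:
.#
##
#.
After rotation 1 (CW):
##.
.##
After rotation 2 (CCW):
.#
##
#.
After rotation 3 (CW):
##.
.##
After rotation 4 (CCW):
.#
##
#.
After rotation 5 (CCW):
##.
.##

Answer: ##.
.##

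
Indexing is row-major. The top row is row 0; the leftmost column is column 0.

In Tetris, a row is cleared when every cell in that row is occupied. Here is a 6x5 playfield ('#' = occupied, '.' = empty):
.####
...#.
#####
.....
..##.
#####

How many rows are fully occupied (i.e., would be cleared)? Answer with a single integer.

Check each row:
  row 0: 1 empty cell -> not full
  row 1: 4 empty cells -> not full
  row 2: 0 empty cells -> FULL (clear)
  row 3: 5 empty cells -> not full
  row 4: 3 empty cells -> not full
  row 5: 0 empty cells -> FULL (clear)
Total rows cleared: 2

Answer: 2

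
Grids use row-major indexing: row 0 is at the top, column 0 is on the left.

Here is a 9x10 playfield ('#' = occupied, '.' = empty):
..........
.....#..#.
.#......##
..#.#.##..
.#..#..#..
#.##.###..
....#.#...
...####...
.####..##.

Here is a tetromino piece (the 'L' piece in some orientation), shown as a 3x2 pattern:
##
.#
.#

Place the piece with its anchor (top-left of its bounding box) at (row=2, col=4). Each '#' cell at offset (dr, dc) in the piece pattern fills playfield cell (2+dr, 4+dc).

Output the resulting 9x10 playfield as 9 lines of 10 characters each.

Fill (2+0,4+0) = (2,4)
Fill (2+0,4+1) = (2,5)
Fill (2+1,4+1) = (3,5)
Fill (2+2,4+1) = (4,5)

Answer: ..........
.....#..#.
.#..##..##
..#.####..
.#..##.#..
#.##.###..
....#.#...
...####...
.####..##.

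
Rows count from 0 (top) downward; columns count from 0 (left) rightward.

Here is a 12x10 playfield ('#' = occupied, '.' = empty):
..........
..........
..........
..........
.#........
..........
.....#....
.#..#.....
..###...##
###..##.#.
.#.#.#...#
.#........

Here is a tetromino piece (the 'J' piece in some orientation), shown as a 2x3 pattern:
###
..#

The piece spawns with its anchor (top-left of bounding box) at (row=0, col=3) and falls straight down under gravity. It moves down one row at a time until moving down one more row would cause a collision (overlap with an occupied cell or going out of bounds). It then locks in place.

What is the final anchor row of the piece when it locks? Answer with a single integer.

Spawn at (row=0, col=3). Try each row:
  row 0: fits
  row 1: fits
  row 2: fits
  row 3: fits
  row 4: fits
  row 5: blocked -> lock at row 4

Answer: 4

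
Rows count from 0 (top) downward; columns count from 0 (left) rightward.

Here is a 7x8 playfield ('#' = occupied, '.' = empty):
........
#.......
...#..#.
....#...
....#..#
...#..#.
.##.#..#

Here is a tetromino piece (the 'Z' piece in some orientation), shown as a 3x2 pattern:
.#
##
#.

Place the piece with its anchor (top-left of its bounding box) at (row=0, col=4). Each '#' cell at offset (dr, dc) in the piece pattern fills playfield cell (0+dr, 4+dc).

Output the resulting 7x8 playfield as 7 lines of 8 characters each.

Answer: .....#..
#...##..
...##.#.
....#...
....#..#
...#..#.
.##.#..#

Derivation:
Fill (0+0,4+1) = (0,5)
Fill (0+1,4+0) = (1,4)
Fill (0+1,4+1) = (1,5)
Fill (0+2,4+0) = (2,4)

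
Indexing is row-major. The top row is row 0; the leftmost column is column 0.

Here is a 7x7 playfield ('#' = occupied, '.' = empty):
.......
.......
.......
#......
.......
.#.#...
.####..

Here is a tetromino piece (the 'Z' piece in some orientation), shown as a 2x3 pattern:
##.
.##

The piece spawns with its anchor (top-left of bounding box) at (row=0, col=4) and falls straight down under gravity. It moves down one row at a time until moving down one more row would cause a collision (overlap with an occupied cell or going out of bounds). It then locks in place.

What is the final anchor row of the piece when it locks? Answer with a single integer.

Spawn at (row=0, col=4). Try each row:
  row 0: fits
  row 1: fits
  row 2: fits
  row 3: fits
  row 4: fits
  row 5: fits
  row 6: blocked -> lock at row 5

Answer: 5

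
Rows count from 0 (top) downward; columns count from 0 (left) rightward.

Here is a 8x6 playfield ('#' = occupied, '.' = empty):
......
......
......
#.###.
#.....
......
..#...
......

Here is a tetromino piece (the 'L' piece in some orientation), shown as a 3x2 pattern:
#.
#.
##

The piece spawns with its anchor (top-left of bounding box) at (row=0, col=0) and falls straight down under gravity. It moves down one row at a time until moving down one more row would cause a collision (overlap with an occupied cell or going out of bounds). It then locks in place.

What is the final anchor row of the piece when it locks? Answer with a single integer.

Spawn at (row=0, col=0). Try each row:
  row 0: fits
  row 1: blocked -> lock at row 0

Answer: 0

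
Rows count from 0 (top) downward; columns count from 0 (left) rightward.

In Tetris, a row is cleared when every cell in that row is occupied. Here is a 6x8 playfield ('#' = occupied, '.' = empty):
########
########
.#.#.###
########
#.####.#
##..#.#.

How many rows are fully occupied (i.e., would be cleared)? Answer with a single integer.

Answer: 3

Derivation:
Check each row:
  row 0: 0 empty cells -> FULL (clear)
  row 1: 0 empty cells -> FULL (clear)
  row 2: 3 empty cells -> not full
  row 3: 0 empty cells -> FULL (clear)
  row 4: 2 empty cells -> not full
  row 5: 4 empty cells -> not full
Total rows cleared: 3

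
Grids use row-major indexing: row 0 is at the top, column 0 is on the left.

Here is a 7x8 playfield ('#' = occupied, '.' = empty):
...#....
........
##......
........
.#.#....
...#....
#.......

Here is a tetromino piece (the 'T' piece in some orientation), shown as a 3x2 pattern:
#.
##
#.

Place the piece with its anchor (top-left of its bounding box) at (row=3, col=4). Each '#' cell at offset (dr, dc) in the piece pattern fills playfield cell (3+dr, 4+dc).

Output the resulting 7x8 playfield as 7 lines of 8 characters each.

Answer: ...#....
........
##......
....#...
.#.###..
...##...
#.......

Derivation:
Fill (3+0,4+0) = (3,4)
Fill (3+1,4+0) = (4,4)
Fill (3+1,4+1) = (4,5)
Fill (3+2,4+0) = (5,4)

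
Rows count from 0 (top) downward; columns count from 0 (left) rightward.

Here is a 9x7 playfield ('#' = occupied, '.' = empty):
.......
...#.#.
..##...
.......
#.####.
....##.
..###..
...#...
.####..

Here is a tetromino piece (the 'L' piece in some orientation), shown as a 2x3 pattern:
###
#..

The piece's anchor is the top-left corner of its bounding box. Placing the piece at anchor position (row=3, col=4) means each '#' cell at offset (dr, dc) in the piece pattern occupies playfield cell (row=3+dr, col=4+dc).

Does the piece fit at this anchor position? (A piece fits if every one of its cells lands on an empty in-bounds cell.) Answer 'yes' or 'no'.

Answer: no

Derivation:
Check each piece cell at anchor (3, 4):
  offset (0,0) -> (3,4): empty -> OK
  offset (0,1) -> (3,5): empty -> OK
  offset (0,2) -> (3,6): empty -> OK
  offset (1,0) -> (4,4): occupied ('#') -> FAIL
All cells valid: no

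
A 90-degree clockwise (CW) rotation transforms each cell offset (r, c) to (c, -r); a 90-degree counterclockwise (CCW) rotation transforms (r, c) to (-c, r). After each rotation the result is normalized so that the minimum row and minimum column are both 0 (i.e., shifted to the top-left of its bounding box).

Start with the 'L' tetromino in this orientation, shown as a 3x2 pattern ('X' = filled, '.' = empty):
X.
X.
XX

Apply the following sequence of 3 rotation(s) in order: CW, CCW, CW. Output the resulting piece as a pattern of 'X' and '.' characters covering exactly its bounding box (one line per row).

Start:
X.
X.
XX
After rotation 1 (CW):
XXX
X..
After rotation 2 (CCW):
X.
X.
XX
After rotation 3 (CW):
XXX
X..

Answer: XXX
X..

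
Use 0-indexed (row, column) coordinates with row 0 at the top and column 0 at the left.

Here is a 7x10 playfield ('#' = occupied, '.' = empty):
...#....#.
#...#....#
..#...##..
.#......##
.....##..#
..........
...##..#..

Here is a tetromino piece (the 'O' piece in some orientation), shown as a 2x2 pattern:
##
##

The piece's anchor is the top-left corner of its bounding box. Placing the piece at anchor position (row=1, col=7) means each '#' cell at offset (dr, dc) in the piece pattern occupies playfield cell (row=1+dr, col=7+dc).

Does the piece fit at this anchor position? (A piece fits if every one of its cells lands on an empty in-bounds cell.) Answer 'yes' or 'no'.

Answer: no

Derivation:
Check each piece cell at anchor (1, 7):
  offset (0,0) -> (1,7): empty -> OK
  offset (0,1) -> (1,8): empty -> OK
  offset (1,0) -> (2,7): occupied ('#') -> FAIL
  offset (1,1) -> (2,8): empty -> OK
All cells valid: no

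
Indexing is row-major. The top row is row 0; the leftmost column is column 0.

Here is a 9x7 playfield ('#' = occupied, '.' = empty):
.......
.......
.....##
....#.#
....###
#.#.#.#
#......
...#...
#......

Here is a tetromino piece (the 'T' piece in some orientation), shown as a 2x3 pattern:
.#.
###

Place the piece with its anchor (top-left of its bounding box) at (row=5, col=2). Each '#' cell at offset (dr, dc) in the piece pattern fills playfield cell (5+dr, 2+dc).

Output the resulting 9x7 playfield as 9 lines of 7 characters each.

Fill (5+0,2+1) = (5,3)
Fill (5+1,2+0) = (6,2)
Fill (5+1,2+1) = (6,3)
Fill (5+1,2+2) = (6,4)

Answer: .......
.......
.....##
....#.#
....###
#.###.#
#.###..
...#...
#......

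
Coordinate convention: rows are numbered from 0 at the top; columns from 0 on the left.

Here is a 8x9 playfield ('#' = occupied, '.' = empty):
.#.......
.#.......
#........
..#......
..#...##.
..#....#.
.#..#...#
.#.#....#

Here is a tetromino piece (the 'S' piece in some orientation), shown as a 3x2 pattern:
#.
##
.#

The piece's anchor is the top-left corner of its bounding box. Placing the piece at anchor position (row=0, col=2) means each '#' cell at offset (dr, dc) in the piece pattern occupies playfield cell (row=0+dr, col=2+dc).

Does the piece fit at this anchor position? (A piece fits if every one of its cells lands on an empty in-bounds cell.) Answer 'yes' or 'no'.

Answer: yes

Derivation:
Check each piece cell at anchor (0, 2):
  offset (0,0) -> (0,2): empty -> OK
  offset (1,0) -> (1,2): empty -> OK
  offset (1,1) -> (1,3): empty -> OK
  offset (2,1) -> (2,3): empty -> OK
All cells valid: yes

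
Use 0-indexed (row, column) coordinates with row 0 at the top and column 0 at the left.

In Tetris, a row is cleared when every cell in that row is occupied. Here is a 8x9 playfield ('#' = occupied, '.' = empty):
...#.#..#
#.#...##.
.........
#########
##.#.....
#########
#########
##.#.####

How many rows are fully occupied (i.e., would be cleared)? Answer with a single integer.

Check each row:
  row 0: 6 empty cells -> not full
  row 1: 5 empty cells -> not full
  row 2: 9 empty cells -> not full
  row 3: 0 empty cells -> FULL (clear)
  row 4: 6 empty cells -> not full
  row 5: 0 empty cells -> FULL (clear)
  row 6: 0 empty cells -> FULL (clear)
  row 7: 2 empty cells -> not full
Total rows cleared: 3

Answer: 3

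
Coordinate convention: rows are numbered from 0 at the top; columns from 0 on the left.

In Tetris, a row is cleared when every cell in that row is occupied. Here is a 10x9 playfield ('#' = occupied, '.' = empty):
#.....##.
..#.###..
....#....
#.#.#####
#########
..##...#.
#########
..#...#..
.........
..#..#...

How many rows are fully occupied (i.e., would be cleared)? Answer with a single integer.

Check each row:
  row 0: 6 empty cells -> not full
  row 1: 5 empty cells -> not full
  row 2: 8 empty cells -> not full
  row 3: 2 empty cells -> not full
  row 4: 0 empty cells -> FULL (clear)
  row 5: 6 empty cells -> not full
  row 6: 0 empty cells -> FULL (clear)
  row 7: 7 empty cells -> not full
  row 8: 9 empty cells -> not full
  row 9: 7 empty cells -> not full
Total rows cleared: 2

Answer: 2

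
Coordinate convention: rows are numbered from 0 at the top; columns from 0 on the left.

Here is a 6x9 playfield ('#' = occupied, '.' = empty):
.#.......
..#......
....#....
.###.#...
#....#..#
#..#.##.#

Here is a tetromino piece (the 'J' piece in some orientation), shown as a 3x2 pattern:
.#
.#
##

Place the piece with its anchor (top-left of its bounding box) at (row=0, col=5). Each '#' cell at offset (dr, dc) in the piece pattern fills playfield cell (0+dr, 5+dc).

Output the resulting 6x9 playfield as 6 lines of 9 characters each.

Fill (0+0,5+1) = (0,6)
Fill (0+1,5+1) = (1,6)
Fill (0+2,5+0) = (2,5)
Fill (0+2,5+1) = (2,6)

Answer: .#....#..
..#...#..
....###..
.###.#...
#....#..#
#..#.##.#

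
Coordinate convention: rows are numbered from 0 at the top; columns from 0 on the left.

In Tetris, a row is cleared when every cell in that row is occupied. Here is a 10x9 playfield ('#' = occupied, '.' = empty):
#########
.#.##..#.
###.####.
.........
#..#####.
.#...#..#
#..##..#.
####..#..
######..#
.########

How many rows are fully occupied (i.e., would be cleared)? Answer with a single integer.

Check each row:
  row 0: 0 empty cells -> FULL (clear)
  row 1: 5 empty cells -> not full
  row 2: 2 empty cells -> not full
  row 3: 9 empty cells -> not full
  row 4: 3 empty cells -> not full
  row 5: 6 empty cells -> not full
  row 6: 5 empty cells -> not full
  row 7: 4 empty cells -> not full
  row 8: 2 empty cells -> not full
  row 9: 1 empty cell -> not full
Total rows cleared: 1

Answer: 1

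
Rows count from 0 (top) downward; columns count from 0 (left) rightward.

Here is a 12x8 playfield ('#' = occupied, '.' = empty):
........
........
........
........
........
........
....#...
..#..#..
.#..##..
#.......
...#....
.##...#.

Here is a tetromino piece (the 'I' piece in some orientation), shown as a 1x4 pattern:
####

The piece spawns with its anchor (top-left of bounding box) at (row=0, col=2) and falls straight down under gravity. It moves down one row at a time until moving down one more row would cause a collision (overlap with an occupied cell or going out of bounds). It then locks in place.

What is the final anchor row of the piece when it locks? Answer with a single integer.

Spawn at (row=0, col=2). Try each row:
  row 0: fits
  row 1: fits
  row 2: fits
  row 3: fits
  row 4: fits
  row 5: fits
  row 6: blocked -> lock at row 5

Answer: 5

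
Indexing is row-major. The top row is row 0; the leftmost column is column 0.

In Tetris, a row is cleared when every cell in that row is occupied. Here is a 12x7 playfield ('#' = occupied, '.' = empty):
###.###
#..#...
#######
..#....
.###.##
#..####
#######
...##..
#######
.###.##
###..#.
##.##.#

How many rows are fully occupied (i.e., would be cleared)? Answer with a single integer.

Answer: 3

Derivation:
Check each row:
  row 0: 1 empty cell -> not full
  row 1: 5 empty cells -> not full
  row 2: 0 empty cells -> FULL (clear)
  row 3: 6 empty cells -> not full
  row 4: 2 empty cells -> not full
  row 5: 2 empty cells -> not full
  row 6: 0 empty cells -> FULL (clear)
  row 7: 5 empty cells -> not full
  row 8: 0 empty cells -> FULL (clear)
  row 9: 2 empty cells -> not full
  row 10: 3 empty cells -> not full
  row 11: 2 empty cells -> not full
Total rows cleared: 3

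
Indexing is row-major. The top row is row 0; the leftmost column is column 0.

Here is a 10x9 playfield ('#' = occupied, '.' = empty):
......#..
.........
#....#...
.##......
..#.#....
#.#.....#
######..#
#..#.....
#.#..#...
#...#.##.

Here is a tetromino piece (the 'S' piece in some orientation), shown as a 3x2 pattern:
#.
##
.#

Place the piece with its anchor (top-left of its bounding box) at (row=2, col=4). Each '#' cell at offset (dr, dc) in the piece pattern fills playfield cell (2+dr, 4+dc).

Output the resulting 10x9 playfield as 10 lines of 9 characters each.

Answer: ......#..
.........
#...##...
.##.##...
..#.##...
#.#.....#
######..#
#..#.....
#.#..#...
#...#.##.

Derivation:
Fill (2+0,4+0) = (2,4)
Fill (2+1,4+0) = (3,4)
Fill (2+1,4+1) = (3,5)
Fill (2+2,4+1) = (4,5)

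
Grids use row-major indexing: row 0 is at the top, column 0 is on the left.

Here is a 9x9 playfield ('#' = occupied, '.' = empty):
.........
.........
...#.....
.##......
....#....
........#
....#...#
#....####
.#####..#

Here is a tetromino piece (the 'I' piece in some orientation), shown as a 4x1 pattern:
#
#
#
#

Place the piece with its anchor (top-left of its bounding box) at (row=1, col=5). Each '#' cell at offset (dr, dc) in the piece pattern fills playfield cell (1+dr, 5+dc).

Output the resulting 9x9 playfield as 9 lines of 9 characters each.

Answer: .........
.....#...
...#.#...
.##..#...
....##...
........#
....#...#
#....####
.#####..#

Derivation:
Fill (1+0,5+0) = (1,5)
Fill (1+1,5+0) = (2,5)
Fill (1+2,5+0) = (3,5)
Fill (1+3,5+0) = (4,5)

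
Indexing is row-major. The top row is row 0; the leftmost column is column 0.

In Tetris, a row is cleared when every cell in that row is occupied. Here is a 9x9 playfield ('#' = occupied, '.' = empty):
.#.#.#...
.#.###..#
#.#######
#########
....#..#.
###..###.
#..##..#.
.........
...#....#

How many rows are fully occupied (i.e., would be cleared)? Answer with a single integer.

Answer: 1

Derivation:
Check each row:
  row 0: 6 empty cells -> not full
  row 1: 4 empty cells -> not full
  row 2: 1 empty cell -> not full
  row 3: 0 empty cells -> FULL (clear)
  row 4: 7 empty cells -> not full
  row 5: 3 empty cells -> not full
  row 6: 5 empty cells -> not full
  row 7: 9 empty cells -> not full
  row 8: 7 empty cells -> not full
Total rows cleared: 1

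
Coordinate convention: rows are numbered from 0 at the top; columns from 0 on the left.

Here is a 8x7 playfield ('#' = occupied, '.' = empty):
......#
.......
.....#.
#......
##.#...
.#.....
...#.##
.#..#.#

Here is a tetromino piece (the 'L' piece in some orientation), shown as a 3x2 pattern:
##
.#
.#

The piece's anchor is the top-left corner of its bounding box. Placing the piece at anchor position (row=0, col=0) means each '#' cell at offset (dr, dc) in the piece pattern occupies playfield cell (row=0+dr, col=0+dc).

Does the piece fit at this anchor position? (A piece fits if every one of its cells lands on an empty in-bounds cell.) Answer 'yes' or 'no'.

Answer: yes

Derivation:
Check each piece cell at anchor (0, 0):
  offset (0,0) -> (0,0): empty -> OK
  offset (0,1) -> (0,1): empty -> OK
  offset (1,1) -> (1,1): empty -> OK
  offset (2,1) -> (2,1): empty -> OK
All cells valid: yes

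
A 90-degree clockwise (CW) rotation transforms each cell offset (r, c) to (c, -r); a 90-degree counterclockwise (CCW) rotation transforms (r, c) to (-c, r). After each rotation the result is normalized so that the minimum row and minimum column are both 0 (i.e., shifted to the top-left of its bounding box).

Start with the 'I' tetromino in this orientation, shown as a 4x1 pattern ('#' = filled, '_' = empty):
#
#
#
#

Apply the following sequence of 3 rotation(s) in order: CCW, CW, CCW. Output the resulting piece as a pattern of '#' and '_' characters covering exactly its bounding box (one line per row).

Answer: ####

Derivation:
Start:
#
#
#
#
After rotation 1 (CCW):
####
After rotation 2 (CW):
#
#
#
#
After rotation 3 (CCW):
####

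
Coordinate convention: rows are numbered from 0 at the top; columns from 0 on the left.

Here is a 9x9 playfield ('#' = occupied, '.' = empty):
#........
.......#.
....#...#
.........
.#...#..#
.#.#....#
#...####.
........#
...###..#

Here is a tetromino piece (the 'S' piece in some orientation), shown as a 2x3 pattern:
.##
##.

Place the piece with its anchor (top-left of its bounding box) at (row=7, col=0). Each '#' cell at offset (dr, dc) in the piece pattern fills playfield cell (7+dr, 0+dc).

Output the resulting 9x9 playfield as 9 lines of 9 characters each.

Answer: #........
.......#.
....#...#
.........
.#...#..#
.#.#....#
#...####.
.##.....#
##.###..#

Derivation:
Fill (7+0,0+1) = (7,1)
Fill (7+0,0+2) = (7,2)
Fill (7+1,0+0) = (8,0)
Fill (7+1,0+1) = (8,1)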